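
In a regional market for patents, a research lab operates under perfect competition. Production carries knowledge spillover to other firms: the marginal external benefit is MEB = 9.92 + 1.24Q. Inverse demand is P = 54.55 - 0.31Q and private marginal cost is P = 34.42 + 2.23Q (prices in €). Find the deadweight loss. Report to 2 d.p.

Market equilibrium (private): 34.42 + 2.23Q = 54.55 - 0.31Q → Q_m = 7.9252.
Social marginal cost = private MC − MEB = 24.50 + 0.99Q.
Set SMC = demand: 24.50 + 0.99Q = 54.55 - 0.31Q → Q* = 23.1154.
The loss is the area between SMC and demand from Q* to Q_m; with linear curves that's a triangle of height MEB(Q_m).
DWL = ½ × 15.1902 × 19.7472 = 149.9820.

DWL = €149.98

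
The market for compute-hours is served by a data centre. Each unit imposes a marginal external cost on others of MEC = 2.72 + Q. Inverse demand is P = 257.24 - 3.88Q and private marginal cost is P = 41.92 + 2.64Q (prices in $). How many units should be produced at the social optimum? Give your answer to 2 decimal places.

Social marginal cost = private MC + MEC = 44.64 + 3.64Q.
Set SMC = demand: 44.64 + 3.64Q = 257.24 - 3.88Q → Q* = 28.2713.

Q* = 28.27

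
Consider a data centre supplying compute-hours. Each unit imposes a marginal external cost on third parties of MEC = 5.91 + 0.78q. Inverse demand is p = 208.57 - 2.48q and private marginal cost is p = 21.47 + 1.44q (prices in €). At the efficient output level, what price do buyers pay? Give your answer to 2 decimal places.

Social marginal cost = private MC + MEC = 27.38 + 2.22q.
Set SMC = demand: 27.38 + 2.22q = 208.57 - 2.48q → q* = 38.5511.
Consumer price on the demand curve at q*: 208.57 − 2.48×38.5511 = 112.9633.

P = €112.96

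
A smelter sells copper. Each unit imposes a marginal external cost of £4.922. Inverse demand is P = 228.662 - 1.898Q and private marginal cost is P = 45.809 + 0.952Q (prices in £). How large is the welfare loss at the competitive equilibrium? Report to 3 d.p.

DWL = £4.250

Market equilibrium (private): 45.809 + 0.952Q = 228.662 - 1.898Q → Q_m = 64.1589.
Social marginal cost = private MC + MEC = 50.731 + 0.952Q.
Set SMC = demand: 50.731 + 0.952Q = 228.662 - 1.898Q → Q* = 62.4319.
The loss is the area between SMC and demand from Q* to Q_m; with linear curves that's a triangle of height MEC(Q_m).
DWL = ½ × 1.7270 × 4.9220 = 4.2501.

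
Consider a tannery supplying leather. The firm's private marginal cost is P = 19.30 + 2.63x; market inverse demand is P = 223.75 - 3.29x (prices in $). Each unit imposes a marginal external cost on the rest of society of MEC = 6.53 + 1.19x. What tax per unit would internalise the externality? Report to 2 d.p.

tax = $39.66 per unit

Social marginal cost = private MC + MEC = 25.83 + 3.82x.
Set SMC = demand: 25.83 + 3.82x = 223.75 - 3.29x → x* = 27.8368.
The Pigouvian tax equals MEC at x*: 6.53 + 1.19×27.8368 = 39.6558.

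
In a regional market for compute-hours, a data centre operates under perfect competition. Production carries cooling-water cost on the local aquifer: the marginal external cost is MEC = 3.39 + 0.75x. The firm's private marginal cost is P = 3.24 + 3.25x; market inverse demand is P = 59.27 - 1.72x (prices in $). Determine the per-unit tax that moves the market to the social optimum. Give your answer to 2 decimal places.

tax = $10.29 per unit

Social marginal cost = private MC + MEC = 6.63 + 4.00x.
Set SMC = demand: 6.63 + 4.00x = 59.27 - 1.72x → x* = 9.2028.
The Pigouvian tax equals MEC at x*: 3.39 + 0.75×9.2028 = 10.2921.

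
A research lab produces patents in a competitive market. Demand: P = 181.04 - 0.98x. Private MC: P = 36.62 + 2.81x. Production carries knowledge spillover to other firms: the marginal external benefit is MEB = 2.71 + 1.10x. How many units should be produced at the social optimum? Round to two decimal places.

x* = 54.70

Social marginal cost = private MC − MEB = 33.91 + 1.71x.
Set SMC = demand: 33.91 + 1.71x = 181.04 - 0.98x → x* = 54.6952.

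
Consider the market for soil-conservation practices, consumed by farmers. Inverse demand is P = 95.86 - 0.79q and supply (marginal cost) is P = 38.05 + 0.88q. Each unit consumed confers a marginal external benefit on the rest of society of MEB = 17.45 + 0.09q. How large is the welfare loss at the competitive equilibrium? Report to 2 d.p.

DWL = 133.84

Market equilibrium (private): 38.05 + 0.88q = 95.86 - 0.79q → q_m = 34.6168.
Social marginal benefit = demand + MEB = 113.31 - 0.70q.
Set SMB = MC: 113.31 - 0.70q = 38.05 + 0.88q → q* = 47.6329.
Between q* and q_m the wedge SMB − MC runs linearly from 0 to MEB(q_m), so the loss is a triangle.
DWL = ½ × 13.0161 × 20.5655 = 133.8413.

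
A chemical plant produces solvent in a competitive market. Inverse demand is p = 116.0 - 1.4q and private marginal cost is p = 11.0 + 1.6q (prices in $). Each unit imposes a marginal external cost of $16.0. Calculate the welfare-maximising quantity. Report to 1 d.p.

Social marginal cost = private MC + MEC = 27.0 + 1.6q.
Set SMC = demand: 27.0 + 1.6q = 116.0 - 1.4q → q* = 29.6667.

q* = 29.7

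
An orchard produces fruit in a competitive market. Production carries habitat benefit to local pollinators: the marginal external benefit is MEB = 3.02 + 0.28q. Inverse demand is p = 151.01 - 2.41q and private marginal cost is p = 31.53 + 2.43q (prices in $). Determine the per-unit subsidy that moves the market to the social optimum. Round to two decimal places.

subsidy = $10.54 per unit

Social marginal cost = private MC − MEB = 28.51 + 2.15q.
Set SMC = demand: 28.51 + 2.15q = 151.01 - 2.41q → q* = 26.8640.
The Pigouvian subsidy equals MEB at q*: 3.02 + 0.28×26.8640 = 10.5419.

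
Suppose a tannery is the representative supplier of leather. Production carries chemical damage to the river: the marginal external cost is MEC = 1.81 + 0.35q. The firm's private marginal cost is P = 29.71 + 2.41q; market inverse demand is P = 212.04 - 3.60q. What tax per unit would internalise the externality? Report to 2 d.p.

Social marginal cost = private MC + MEC = 31.52 + 2.76q.
Set SMC = demand: 31.52 + 2.76q = 212.04 - 3.60q → q* = 28.3836.
The Pigouvian tax equals MEC at q*: 1.81 + 0.35×28.3836 = 11.7443.

tax = 11.74 per unit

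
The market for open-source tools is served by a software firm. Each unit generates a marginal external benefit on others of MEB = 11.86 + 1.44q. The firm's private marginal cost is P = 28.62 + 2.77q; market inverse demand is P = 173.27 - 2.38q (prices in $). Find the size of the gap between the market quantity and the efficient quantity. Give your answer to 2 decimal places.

Market equilibrium (private): 28.62 + 2.77q = 173.27 - 2.38q → q_m = 28.0874.
Social marginal cost = private MC − MEB = 16.76 + 1.33q.
Set SMC = demand: 16.76 + 1.33q = 173.27 - 2.38q → q* = 42.1860.
Gap = |28.0874 − 42.1860| = 14.0986.

14.10 units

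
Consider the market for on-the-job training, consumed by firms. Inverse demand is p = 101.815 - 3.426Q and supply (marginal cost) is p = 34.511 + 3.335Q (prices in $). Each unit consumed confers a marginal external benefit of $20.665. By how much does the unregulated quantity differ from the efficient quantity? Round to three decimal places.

Market equilibrium (private): 34.511 + 3.335Q = 101.815 - 3.426Q → Q_m = 9.9547.
Social marginal benefit = demand + MEB = 122.480 - 3.426Q.
Set SMB = MC: 122.480 - 3.426Q = 34.511 + 3.335Q → Q* = 13.0112.
Gap = |9.9547 − 13.0112| = 3.0565.

3.057 units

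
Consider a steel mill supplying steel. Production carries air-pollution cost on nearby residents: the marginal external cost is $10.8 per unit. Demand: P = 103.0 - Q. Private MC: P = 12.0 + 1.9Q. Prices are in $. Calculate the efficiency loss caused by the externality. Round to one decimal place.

DWL = $20.1

Market equilibrium (private): 12.0 + 1.9Q = 103.0 - Q → Q_m = 31.3793.
Social marginal cost = private MC + MEC = 22.8 + 1.9Q.
Set SMC = demand: 22.8 + 1.9Q = 103.0 - Q → Q* = 27.6552.
Between Q* and Q_m the wedge SMC − demand runs linearly from 0 to MEC(Q_m), so the loss is a triangle.
DWL = ½ × 3.7241 × 10.8000 = 20.1101.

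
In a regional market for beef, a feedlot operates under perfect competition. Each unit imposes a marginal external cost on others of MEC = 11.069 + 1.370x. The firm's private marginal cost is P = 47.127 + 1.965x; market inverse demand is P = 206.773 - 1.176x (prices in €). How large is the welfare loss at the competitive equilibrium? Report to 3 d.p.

DWL = €721.869

Market equilibrium (private): 47.127 + 1.965x = 206.773 - 1.176x → x_m = 50.8265.
Social marginal cost = private MC + MEC = 58.196 + 3.335x.
Set SMC = demand: 58.196 + 3.335x = 206.773 - 1.176x → x* = 32.9366.
The loss is the area between SMC and demand from x* to x_m; with linear curves that's a triangle of height MEC(x_m).
DWL = ½ × 17.8899 × 80.7013 = 721.8691.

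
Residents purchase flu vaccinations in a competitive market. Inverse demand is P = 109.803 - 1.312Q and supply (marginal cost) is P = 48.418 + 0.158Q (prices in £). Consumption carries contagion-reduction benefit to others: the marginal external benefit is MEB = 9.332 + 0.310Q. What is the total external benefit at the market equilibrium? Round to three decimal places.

Market equilibrium (private): 48.418 + 0.158Q = 109.803 - 1.312Q → Q_m = 41.7585.
Total external benefit = ∫₀^{Q_m} (9.332 + 0.310Q) dQ = 9.332×41.7585 + ½×0.310×41.7585² = 659.9750.

£659.975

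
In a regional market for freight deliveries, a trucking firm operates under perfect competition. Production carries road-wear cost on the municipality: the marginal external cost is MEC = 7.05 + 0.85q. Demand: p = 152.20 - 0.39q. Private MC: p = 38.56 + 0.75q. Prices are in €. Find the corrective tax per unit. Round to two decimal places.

tax = €52.58 per unit

Social marginal cost = private MC + MEC = 45.61 + 1.60q.
Set SMC = demand: 45.61 + 1.60q = 152.20 - 0.39q → q* = 53.5628.
The Pigouvian tax equals MEC at q*: 7.05 + 0.85×53.5628 = 52.5784.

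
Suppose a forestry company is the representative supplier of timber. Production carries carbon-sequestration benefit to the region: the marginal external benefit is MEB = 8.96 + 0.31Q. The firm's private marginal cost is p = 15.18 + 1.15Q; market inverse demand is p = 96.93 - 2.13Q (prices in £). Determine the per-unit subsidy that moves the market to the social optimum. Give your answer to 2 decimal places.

subsidy = £18.43 per unit

Social marginal cost = private MC − MEB = 6.22 + 0.84Q.
Set SMC = demand: 6.22 + 0.84Q = 96.93 - 2.13Q → Q* = 30.5421.
The Pigouvian subsidy equals MEB at Q*: 8.96 + 0.31×30.5421 = 18.4281.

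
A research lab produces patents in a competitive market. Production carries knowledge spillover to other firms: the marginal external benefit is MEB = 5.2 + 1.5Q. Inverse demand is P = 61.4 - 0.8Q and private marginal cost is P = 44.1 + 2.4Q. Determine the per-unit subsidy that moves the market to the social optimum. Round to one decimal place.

Social marginal cost = private MC − MEB = 38.9 + 0.9Q.
Set SMC = demand: 38.9 + 0.9Q = 61.4 - 0.8Q → Q* = 13.2353.
The Pigouvian subsidy equals MEB at Q*: 5.2 + 1.5×13.2353 = 25.0530.

subsidy = 25.1 per unit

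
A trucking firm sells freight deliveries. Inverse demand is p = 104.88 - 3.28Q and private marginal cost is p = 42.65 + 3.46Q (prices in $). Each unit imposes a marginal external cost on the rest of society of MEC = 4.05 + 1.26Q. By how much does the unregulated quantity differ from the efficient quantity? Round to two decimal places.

Market equilibrium (private): 42.65 + 3.46Q = 104.88 - 3.28Q → Q_m = 9.2329.
Social marginal cost = private MC + MEC = 46.70 + 4.72Q.
Set SMC = demand: 46.70 + 4.72Q = 104.88 - 3.28Q → Q* = 7.2725.
Gap = |9.2329 − 7.2725| = 1.9604.

1.96 units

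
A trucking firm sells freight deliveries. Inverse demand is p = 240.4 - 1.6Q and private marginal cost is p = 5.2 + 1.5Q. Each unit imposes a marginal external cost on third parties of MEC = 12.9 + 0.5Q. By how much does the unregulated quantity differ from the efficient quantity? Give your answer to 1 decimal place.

14.1 units

Market equilibrium (private): 5.2 + 1.5Q = 240.4 - 1.6Q → Q_m = 75.8710.
Social marginal cost = private MC + MEC = 18.1 + 2.0Q.
Set SMC = demand: 18.1 + 2.0Q = 240.4 - 1.6Q → Q* = 61.7500.
Gap = |75.8710 − 61.7500| = 14.1210.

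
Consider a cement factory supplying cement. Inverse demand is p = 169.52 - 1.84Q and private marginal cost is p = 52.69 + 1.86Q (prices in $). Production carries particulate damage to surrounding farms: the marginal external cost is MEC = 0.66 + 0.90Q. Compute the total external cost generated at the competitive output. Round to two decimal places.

Market equilibrium (private): 52.69 + 1.86Q = 169.52 - 1.84Q → Q_m = 31.5757.
Total external cost = ∫₀^{Q_m} (0.66 + 0.90Q) dQ = 0.66×31.5757 + ½×0.90×31.5757² = 469.5011.

$469.50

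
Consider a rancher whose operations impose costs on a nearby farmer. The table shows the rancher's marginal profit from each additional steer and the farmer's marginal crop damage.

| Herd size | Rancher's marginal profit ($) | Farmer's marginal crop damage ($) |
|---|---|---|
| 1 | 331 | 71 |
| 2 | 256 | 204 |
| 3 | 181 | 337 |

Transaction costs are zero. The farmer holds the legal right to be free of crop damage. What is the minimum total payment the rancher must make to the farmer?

$275

Efficient level: marginal profit ≥ marginal crop damage through level 2, so k* = 2.
With the farmer holding the right, the rancher must at least compensate total damage at k*: 71 + 204 = 275.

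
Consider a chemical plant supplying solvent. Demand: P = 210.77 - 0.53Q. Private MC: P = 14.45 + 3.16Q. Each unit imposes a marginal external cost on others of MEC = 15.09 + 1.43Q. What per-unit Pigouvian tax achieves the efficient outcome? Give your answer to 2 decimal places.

tax = 65.71 per unit

Social marginal cost = private MC + MEC = 29.54 + 4.59Q.
Set SMC = demand: 29.54 + 4.59Q = 210.77 - 0.53Q → Q* = 35.3965.
The Pigouvian tax equals MEC at Q*: 15.09 + 1.43×35.3965 = 65.7070.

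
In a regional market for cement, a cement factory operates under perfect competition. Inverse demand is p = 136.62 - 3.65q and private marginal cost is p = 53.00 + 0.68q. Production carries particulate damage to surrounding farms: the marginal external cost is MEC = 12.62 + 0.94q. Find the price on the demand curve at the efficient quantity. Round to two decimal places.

Social marginal cost = private MC + MEC = 65.62 + 1.62q.
Set SMC = demand: 65.62 + 1.62q = 136.62 - 3.65q → q* = 13.4725.
Consumer price on the demand curve at q*: 136.62 − 3.65×13.4725 = 87.4454.

P = 87.45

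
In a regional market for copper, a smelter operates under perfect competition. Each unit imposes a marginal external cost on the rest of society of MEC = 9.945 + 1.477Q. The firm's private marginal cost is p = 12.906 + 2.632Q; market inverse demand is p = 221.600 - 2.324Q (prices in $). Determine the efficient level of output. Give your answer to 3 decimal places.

Social marginal cost = private MC + MEC = 22.851 + 4.109Q.
Set SMC = demand: 22.851 + 4.109Q = 221.600 - 2.324Q → Q* = 30.8952.

Q* = 30.895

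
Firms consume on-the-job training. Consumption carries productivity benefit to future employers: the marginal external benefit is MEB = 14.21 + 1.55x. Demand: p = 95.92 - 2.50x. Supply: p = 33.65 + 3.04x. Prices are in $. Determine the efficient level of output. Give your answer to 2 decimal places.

Social marginal benefit = demand + MEB = 110.13 - 0.95x.
Set SMB = MC: 110.13 - 0.95x = 33.65 + 3.04x → x* = 19.1679.

x* = 19.17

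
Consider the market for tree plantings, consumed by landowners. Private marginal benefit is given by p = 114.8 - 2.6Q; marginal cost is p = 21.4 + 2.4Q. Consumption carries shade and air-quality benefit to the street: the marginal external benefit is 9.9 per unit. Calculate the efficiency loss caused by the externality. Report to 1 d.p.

Market equilibrium (private): 21.4 + 2.4Q = 114.8 - 2.6Q → Q_m = 18.6800.
Social marginal benefit = demand + MEB = 124.7 - 2.6Q.
Set SMB = MC: 124.7 - 2.6Q = 21.4 + 2.4Q → Q* = 20.6600.
Between Q* and Q_m the wedge SMB − MC runs linearly from 0 to MEB(Q_m), so the loss is a triangle.
DWL = ½ × 1.9800 × 9.9000 = 9.8010.

DWL = 9.8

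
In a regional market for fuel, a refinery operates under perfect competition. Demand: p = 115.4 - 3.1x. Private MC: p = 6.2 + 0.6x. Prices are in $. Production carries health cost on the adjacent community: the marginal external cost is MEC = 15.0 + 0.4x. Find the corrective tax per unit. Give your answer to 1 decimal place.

Social marginal cost = private MC + MEC = 21.2 + x.
Set SMC = demand: 21.2 + x = 115.4 - 3.1x → x* = 22.9756.
The Pigouvian tax equals MEC at x*: 15.0 + 0.4×22.9756 = 24.1902.

tax = $24.2 per unit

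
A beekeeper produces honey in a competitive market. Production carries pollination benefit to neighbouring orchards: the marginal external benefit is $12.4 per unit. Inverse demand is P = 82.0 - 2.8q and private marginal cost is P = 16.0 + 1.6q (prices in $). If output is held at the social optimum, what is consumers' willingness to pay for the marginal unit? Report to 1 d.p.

Social marginal cost = private MC − MEB = 3.6 + 1.6q.
Set SMC = demand: 3.6 + 1.6q = 82.0 - 2.8q → q* = 17.8182.
Consumer price on the demand curve at q*: 82.0 − 2.8×17.8182 = 32.1090.

P = $32.1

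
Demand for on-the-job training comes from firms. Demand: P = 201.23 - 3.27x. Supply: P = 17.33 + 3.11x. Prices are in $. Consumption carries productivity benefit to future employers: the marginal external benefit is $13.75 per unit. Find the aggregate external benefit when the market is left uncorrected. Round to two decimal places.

$396.34

Market equilibrium (private): 17.33 + 3.11x = 201.23 - 3.27x → x_m = 28.8245.
Total external benefit = MEB × x_m = 13.75 × 28.8245 = 396.3369.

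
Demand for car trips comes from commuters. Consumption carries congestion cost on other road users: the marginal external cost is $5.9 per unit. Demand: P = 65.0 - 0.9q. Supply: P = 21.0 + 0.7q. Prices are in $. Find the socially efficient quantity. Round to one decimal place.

Social marginal benefit = demand − MEC = 59.1 - 0.9q.
Set SMB = MC: 59.1 - 0.9q = 21.0 + 0.7q → q* = 23.8125.

q* = 23.8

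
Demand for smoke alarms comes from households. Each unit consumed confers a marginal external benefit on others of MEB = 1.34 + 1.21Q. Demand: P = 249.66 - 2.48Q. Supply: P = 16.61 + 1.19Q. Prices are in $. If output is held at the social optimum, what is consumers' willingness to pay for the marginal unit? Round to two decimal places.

P = $13.36

Social marginal benefit = demand + MEB = 251.00 - 1.27Q.
Set SMB = MC: 251.00 - 1.27Q = 16.61 + 1.19Q → Q* = 95.2805.
Consumer price on the demand curve at Q*: 249.66 − 2.48×95.2805 = 13.3644.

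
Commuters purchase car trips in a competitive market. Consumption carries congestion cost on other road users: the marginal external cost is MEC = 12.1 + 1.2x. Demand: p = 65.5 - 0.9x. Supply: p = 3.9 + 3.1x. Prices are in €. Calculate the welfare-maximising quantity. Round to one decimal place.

x* = 9.5

Social marginal benefit = demand − MEC = 53.4 - 2.1x.
Set SMB = MC: 53.4 - 2.1x = 3.9 + 3.1x → x* = 9.5192.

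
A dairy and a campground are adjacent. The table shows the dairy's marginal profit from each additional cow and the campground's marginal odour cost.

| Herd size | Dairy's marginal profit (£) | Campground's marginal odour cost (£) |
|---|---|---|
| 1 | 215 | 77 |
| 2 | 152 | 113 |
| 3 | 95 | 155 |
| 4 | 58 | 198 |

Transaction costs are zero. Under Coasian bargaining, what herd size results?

Bargaining reaches the level where marginal profit last exceeds marginal odour cost.
That holds through level 2 (152 ≥ 113) but not at 3 (95 < 155).

2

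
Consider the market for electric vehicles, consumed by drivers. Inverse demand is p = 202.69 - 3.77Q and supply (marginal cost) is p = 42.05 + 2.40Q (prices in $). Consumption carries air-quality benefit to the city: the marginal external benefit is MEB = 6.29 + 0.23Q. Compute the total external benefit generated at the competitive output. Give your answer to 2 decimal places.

Market equilibrium (private): 42.05 + 2.40Q = 202.69 - 3.77Q → Q_m = 26.0357.
Total external benefit = ∫₀^{Q_m} (6.29 + 0.23Q) dQ = 6.29×26.0357 + ½×0.23×26.0357² = 241.7182.

$241.72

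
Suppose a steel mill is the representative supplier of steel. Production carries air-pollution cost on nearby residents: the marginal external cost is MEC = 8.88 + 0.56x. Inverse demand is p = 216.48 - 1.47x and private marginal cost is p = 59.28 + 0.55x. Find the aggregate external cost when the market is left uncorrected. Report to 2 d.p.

2386.80

Market equilibrium (private): 59.28 + 0.55x = 216.48 - 1.47x → x_m = 77.8218.
Total external cost = ∫₀^{x_m} (8.88 + 0.56x) dx = 8.88×77.8218 + ½×0.56×77.8218² = 2386.8027.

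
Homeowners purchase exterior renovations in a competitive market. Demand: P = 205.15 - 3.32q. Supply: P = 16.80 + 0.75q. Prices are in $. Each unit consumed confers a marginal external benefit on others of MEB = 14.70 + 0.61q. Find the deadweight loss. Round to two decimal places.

DWL = $266.32

Market equilibrium (private): 16.80 + 0.75q = 205.15 - 3.32q → q_m = 46.2776.
Social marginal benefit = demand + MEB = 219.85 - 2.71q.
Set SMB = MC: 219.85 - 2.71q = 16.80 + 0.75q → q* = 58.6850.
Height of the DWL triangle at q_m is SMB(q_m) − MC(q_m) = MEB(q_m) = 42.9294.
DWL = ½ × 12.4074 × 42.9294 = 266.3211.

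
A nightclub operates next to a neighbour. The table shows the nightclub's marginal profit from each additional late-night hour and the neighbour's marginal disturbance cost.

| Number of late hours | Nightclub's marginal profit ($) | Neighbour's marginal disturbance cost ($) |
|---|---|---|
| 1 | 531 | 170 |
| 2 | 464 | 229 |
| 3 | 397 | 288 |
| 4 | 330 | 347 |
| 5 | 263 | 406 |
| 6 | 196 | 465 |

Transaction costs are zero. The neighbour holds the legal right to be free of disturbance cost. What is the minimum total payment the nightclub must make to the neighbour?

$687

Efficient level: marginal profit ≥ marginal disturbance cost through level 3, so k* = 3.
With the neighbour holding the right, the nightclub must at least compensate total damage at k*: 170 + 229 + 288 = 687.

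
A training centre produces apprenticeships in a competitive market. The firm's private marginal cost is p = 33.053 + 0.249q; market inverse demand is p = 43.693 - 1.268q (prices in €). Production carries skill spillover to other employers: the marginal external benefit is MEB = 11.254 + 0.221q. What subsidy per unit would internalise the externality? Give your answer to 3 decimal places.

Social marginal cost = private MC − MEB = 21.799 + 0.028q.
Set SMC = demand: 21.799 + 0.028q = 43.693 - 1.268q → q* = 16.8935.
The Pigouvian subsidy equals MEB at q*: 11.254 + 0.221×16.8935 = 14.9875.

subsidy = €14.987 per unit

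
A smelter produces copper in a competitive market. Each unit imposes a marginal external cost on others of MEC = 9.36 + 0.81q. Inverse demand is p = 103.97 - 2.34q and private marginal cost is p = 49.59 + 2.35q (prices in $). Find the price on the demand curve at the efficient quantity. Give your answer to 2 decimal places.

Social marginal cost = private MC + MEC = 58.95 + 3.16q.
Set SMC = demand: 58.95 + 3.16q = 103.97 - 2.34q → q* = 8.1855.
Consumer price on the demand curve at q*: 103.97 − 2.34×8.1855 = 84.8159.

P = $84.82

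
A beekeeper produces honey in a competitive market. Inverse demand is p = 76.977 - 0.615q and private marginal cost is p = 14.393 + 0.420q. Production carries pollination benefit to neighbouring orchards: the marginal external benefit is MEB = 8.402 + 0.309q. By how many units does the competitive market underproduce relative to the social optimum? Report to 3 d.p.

Market equilibrium (private): 14.393 + 0.420q = 76.977 - 0.615q → q_m = 60.4676.
Social marginal cost = private MC − MEB = 5.991 + 0.111q.
Set SMC = demand: 5.991 + 0.111q = 76.977 - 0.615q → q* = 97.7769.
Gap = |60.4676 − 97.7769| = 37.3093.

37.309 units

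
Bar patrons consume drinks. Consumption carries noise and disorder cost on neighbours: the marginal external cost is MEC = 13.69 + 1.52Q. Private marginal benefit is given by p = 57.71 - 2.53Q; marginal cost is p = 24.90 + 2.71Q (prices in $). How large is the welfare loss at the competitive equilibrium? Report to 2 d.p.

Market equilibrium (private): 24.90 + 2.71Q = 57.71 - 2.53Q → Q_m = 6.2615.
Social marginal benefit = demand − MEC = 44.02 - 4.05Q.
Set SMB = MC: 44.02 - 4.05Q = 24.90 + 2.71Q → Q* = 2.8284.
Between Q* and Q_m the wedge MC − SMB runs linearly from 0 to MEC(Q_m), so the loss is a triangle.
DWL = ½ × 3.4331 × 23.2074 = 39.8367.

DWL = $39.84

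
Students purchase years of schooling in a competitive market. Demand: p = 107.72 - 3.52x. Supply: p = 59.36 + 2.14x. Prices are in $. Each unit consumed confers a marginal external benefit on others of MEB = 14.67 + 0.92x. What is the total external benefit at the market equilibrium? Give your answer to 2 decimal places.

$158.92

Market equilibrium (private): 59.36 + 2.14x = 107.72 - 3.52x → x_m = 8.5442.
Total external benefit = ∫₀^{x_m} (14.67 + 0.92x) dx = 14.67×8.5442 + ½×0.92×8.5442² = 158.9250.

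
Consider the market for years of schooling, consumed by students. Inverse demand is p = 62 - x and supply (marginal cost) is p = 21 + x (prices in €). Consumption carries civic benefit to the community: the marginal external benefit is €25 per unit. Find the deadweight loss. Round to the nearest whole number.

Market equilibrium (private): 21 + x = 62 - x → x_m = 20.5000.
Social marginal benefit = demand + MEB = 87 - x.
Set SMB = MC: 87 - x = 21 + x → x* = 33.0000.
The welfare-loss triangle has base |x_m − x*| and height MEB(x_m) (the vertical gap between SMB and MC is zero at x* and MEB at x_m).
DWL = ½ × 12.5000 × 25.0000 = 156.2500.

DWL = €156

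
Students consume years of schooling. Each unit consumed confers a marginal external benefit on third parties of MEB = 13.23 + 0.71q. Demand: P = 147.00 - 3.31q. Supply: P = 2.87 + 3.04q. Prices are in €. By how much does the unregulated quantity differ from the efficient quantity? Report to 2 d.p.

Market equilibrium (private): 2.87 + 3.04q = 147.00 - 3.31q → q_m = 22.6976.
Social marginal benefit = demand + MEB = 160.23 - 2.60q.
Set SMB = MC: 160.23 - 2.60q = 2.87 + 3.04q → q* = 27.9007.
Gap = |22.6976 − 27.9007| = 5.2031.

5.20 units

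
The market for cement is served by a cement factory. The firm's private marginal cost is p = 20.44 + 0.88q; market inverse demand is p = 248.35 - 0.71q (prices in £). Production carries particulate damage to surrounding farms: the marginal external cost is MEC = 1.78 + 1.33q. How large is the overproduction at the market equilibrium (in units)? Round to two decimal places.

65.90 units

Market equilibrium (private): 20.44 + 0.88q = 248.35 - 0.71q → q_m = 143.3396.
Social marginal cost = private MC + MEC = 22.22 + 2.21q.
Set SMC = demand: 22.22 + 2.21q = 248.35 - 0.71q → q* = 77.4418.
Gap = |143.3396 − 77.4418| = 65.8978.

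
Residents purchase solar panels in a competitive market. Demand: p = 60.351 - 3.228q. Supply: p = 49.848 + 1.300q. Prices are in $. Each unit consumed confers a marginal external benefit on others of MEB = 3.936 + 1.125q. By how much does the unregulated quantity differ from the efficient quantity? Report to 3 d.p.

1.923 units

Market equilibrium (private): 49.848 + 1.300q = 60.351 - 3.228q → q_m = 2.3196.
Social marginal benefit = demand + MEB = 64.287 - 2.103q.
Set SMB = MC: 64.287 - 2.103q = 49.848 + 1.300q → q* = 4.2430.
Gap = |2.3196 − 4.2430| = 1.9234.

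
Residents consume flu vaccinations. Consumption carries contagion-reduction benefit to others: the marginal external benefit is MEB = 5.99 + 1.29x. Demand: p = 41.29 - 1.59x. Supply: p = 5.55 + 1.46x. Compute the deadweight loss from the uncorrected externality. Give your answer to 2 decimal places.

Market equilibrium (private): 5.55 + 1.46x = 41.29 - 1.59x → x_m = 11.7180.
Social marginal benefit = demand + MEB = 47.28 - 0.30x.
Set SMB = MC: 47.28 - 0.30x = 5.55 + 1.46x → x* = 23.7102.
The welfare-loss triangle has base |x_m − x*| and height MEB(x_m) (the vertical gap between SMB and MC is zero at x* and MEB at x_m).
DWL = ½ × 11.9922 × 21.1063 = 126.5555.

DWL = 126.56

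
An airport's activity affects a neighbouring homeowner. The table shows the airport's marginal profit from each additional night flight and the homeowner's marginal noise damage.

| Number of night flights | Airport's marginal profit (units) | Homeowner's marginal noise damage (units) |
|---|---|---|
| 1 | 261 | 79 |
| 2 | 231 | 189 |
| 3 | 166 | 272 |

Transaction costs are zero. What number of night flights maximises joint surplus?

2

Bargaining reaches the level where marginal profit last exceeds marginal noise damage.
That holds through level 2 (231 ≥ 189) but not at 3 (166 < 272).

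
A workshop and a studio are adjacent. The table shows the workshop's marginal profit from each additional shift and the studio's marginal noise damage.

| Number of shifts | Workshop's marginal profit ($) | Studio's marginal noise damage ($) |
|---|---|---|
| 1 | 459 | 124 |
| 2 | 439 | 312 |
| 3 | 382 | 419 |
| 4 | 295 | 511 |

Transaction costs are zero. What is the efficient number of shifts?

Bargaining reaches the level where marginal profit last exceeds marginal noise damage.
That holds through level 2 (439 ≥ 312) but not at 3 (382 < 419).

2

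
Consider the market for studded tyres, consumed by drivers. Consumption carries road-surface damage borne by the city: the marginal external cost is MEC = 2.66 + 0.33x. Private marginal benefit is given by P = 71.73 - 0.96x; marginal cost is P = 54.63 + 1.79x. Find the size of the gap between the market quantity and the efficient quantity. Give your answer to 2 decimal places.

1.53 units

Market equilibrium (private): 54.63 + 1.79x = 71.73 - 0.96x → x_m = 6.2182.
Social marginal benefit = demand − MEC = 69.07 - 1.29x.
Set SMB = MC: 69.07 - 1.29x = 54.63 + 1.79x → x* = 4.6883.
Gap = |6.2182 − 4.6883| = 1.5299.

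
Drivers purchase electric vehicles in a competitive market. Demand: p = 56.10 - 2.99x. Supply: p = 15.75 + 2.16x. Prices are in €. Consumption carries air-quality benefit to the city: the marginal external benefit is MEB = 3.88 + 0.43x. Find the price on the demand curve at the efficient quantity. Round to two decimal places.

Social marginal benefit = demand + MEB = 59.98 - 2.56x.
Set SMB = MC: 59.98 - 2.56x = 15.75 + 2.16x → x* = 9.3708.
Consumer price on the demand curve at x*: 56.10 − 2.99×9.3708 = 28.0813.

P = €28.08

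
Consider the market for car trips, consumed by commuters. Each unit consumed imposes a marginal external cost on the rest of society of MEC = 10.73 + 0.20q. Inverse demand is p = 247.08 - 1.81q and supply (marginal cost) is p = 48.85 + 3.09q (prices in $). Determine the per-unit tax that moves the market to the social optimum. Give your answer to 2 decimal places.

Social marginal benefit = demand − MEC = 236.35 - 2.01q.
Set SMB = MC: 236.35 - 2.01q = 48.85 + 3.09q → q* = 36.7647.
The Pigouvian tax equals MEC at q*: 10.73 + 0.20×36.7647 = 18.0829.

tax = $18.08 per unit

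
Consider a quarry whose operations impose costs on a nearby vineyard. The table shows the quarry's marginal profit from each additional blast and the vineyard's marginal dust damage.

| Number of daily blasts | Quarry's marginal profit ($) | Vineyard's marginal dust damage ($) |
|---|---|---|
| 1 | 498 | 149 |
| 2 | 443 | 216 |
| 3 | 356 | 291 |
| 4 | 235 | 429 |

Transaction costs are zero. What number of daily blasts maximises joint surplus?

Bargaining reaches the level where marginal profit last exceeds marginal dust damage.
That holds through level 3 (356 ≥ 291) but not at 4 (235 < 429).

3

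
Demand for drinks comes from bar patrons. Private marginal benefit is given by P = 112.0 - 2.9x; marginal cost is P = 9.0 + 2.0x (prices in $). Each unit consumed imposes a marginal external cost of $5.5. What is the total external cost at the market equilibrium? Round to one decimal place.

$115.6

Market equilibrium (private): 9.0 + 2.0x = 112.0 - 2.9x → x_m = 21.0204.
Total external cost = MEC × x_m = 5.5 × 21.0204 = 115.6122.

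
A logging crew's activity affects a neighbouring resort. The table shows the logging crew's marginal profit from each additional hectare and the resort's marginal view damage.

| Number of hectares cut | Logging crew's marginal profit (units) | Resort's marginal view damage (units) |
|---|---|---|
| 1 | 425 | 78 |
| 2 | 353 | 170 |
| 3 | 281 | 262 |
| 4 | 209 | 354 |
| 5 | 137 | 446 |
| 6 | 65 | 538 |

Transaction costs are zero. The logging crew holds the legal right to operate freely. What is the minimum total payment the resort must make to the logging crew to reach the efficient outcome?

Left alone the logging crew would choose level 6 (marginal profit stays positive).
Efficient level: k* = 3 (marginal profit ≥ marginal view damage through 3).
The resort must at least cover the logging crew's forgone profit from cutting 6→3: 209 + 137 + 65 = 411.

411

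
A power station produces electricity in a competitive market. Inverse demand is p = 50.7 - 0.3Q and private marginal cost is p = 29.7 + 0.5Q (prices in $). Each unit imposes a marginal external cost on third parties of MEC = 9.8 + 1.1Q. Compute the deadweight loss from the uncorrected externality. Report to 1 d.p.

DWL = $393.6

Market equilibrium (private): 29.7 + 0.5Q = 50.7 - 0.3Q → Q_m = 26.2500.
Social marginal cost = private MC + MEC = 39.5 + 1.6Q.
Set SMC = demand: 39.5 + 1.6Q = 50.7 - 0.3Q → Q* = 5.8947.
The loss is the area between SMC and demand from Q* to Q_m; with linear curves that's a triangle of height MEC(Q_m).
DWL = ½ × 20.3553 × 38.6750 = 393.6206.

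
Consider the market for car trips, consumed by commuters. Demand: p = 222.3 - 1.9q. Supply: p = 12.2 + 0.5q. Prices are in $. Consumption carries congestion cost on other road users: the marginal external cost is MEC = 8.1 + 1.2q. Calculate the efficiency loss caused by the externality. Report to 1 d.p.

Market equilibrium (private): 12.2 + 0.5q = 222.3 - 1.9q → q_m = 87.5417.
Social marginal benefit = demand − MEC = 214.2 - 3.1q.
Set SMB = MC: 214.2 - 3.1q = 12.2 + 0.5q → q* = 56.1111.
Between q* and q_m the wedge MC − SMB runs linearly from 0 to MEC(q_m), so the loss is a triangle.
DWL = ½ × 31.4306 × 113.1500 = 1778.1862.

DWL = $1778.2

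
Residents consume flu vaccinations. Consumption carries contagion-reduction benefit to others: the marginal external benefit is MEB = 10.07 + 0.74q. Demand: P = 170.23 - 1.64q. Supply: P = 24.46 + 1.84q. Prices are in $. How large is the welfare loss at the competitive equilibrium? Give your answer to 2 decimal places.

DWL = $307.76

Market equilibrium (private): 24.46 + 1.84q = 170.23 - 1.64q → q_m = 41.8879.
Social marginal benefit = demand + MEB = 180.30 - 0.90q.
Set SMB = MC: 180.30 - 0.90q = 24.46 + 1.84q → q* = 56.8759.
Between q* and q_m the wedge SMB − MC runs linearly from 0 to MEB(q_m), so the loss is a triangle.
DWL = ½ × 14.9880 × 41.0671 = 307.7568.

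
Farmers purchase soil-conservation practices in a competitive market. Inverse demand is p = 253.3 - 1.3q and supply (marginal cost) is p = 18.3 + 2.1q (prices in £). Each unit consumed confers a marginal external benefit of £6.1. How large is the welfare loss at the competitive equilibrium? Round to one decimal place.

DWL = £5.5

Market equilibrium (private): 18.3 + 2.1q = 253.3 - 1.3q → q_m = 69.1176.
Social marginal benefit = demand + MEB = 259.4 - 1.3q.
Set SMB = MC: 259.4 - 1.3q = 18.3 + 2.1q → q* = 70.9118.
Height of the DWL triangle at q_m is SMB(q_m) − MC(q_m) = MEB(q_m) = 6.1000.
DWL = ½ × 1.7942 × 6.1000 = 5.4723.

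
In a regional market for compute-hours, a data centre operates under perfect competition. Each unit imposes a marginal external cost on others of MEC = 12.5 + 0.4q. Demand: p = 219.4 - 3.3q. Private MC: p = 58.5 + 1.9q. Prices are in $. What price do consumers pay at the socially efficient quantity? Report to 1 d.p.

P = $132.0

Social marginal cost = private MC + MEC = 71.0 + 2.3q.
Set SMC = demand: 71.0 + 2.3q = 219.4 - 3.3q → q* = 26.5000.
Consumer price on the demand curve at q*: 219.4 − 3.3×26.5000 = 131.9500.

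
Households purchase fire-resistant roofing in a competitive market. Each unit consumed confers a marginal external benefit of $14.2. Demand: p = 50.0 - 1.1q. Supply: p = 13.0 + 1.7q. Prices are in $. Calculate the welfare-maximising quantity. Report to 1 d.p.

q* = 18.3

Social marginal benefit = demand + MEB = 64.2 - 1.1q.
Set SMB = MC: 64.2 - 1.1q = 13.0 + 1.7q → q* = 18.2857.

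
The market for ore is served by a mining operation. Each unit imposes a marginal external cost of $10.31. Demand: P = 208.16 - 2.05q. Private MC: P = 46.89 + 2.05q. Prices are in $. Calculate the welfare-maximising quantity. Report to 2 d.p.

Social marginal cost = private MC + MEC = 57.20 + 2.05q.
Set SMC = demand: 57.20 + 2.05q = 208.16 - 2.05q → q* = 36.8195.

q* = 36.82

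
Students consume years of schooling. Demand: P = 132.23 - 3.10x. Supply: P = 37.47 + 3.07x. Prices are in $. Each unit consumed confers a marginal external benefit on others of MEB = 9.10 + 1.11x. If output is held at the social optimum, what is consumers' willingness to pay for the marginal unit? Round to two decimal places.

Social marginal benefit = demand + MEB = 141.33 - 1.99x.
Set SMB = MC: 141.33 - 1.99x = 37.47 + 3.07x → x* = 20.5257.
Consumer price on the demand curve at x*: 132.23 − 3.10×20.5257 = 68.6003.

P = $68.60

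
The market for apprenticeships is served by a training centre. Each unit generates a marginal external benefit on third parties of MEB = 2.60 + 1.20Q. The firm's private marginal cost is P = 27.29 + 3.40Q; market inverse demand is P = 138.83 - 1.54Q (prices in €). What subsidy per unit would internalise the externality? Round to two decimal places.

subsidy = €39.22 per unit

Social marginal cost = private MC − MEB = 24.69 + 2.20Q.
Set SMC = demand: 24.69 + 2.20Q = 138.83 - 1.54Q → Q* = 30.5187.
The Pigouvian subsidy equals MEB at Q*: 2.60 + 1.20×30.5187 = 39.2224.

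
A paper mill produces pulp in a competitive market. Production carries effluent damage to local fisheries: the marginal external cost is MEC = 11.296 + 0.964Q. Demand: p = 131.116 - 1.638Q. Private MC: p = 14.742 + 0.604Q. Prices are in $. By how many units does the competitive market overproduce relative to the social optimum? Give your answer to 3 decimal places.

19.131 units

Market equilibrium (private): 14.742 + 0.604Q = 131.116 - 1.638Q → Q_m = 51.9063.
Social marginal cost = private MC + MEC = 26.038 + 1.568Q.
Set SMC = demand: 26.038 + 1.568Q = 131.116 - 1.638Q → Q* = 32.7754.
Gap = |51.9063 − 32.7754| = 19.1309.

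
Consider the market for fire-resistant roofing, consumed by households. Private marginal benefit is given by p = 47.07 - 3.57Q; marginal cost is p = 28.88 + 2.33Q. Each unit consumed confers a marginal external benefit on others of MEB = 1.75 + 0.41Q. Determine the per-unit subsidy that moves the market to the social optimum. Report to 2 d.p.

Social marginal benefit = demand + MEB = 48.82 - 3.16Q.
Set SMB = MC: 48.82 - 3.16Q = 28.88 + 2.33Q → Q* = 3.6321.
The Pigouvian subsidy equals MEB at Q*: 1.75 + 0.41×3.6321 = 3.2392.

subsidy = 3.24 per unit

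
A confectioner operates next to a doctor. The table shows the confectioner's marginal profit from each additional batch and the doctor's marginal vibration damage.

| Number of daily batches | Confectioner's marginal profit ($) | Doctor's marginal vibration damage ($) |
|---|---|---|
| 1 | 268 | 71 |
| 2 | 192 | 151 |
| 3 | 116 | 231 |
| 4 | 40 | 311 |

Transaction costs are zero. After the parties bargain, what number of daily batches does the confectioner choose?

Bargaining reaches the level where marginal profit last exceeds marginal vibration damage.
That holds through level 2 (192 ≥ 151) but not at 3 (116 < 231).

2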